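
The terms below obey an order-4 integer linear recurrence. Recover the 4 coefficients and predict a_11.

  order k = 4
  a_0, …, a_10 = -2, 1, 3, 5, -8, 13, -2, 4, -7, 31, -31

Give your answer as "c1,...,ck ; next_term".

-1,0,1,2 ; 32

  a_4 = -1·5 + 0·3 + 1·1 + 2·-2 = -8
  a_5 = -1·-8 + 0·5 + 1·3 + 2·1 = 13
  a_6 = -1·13 + 0·-8 + 1·5 + 2·3 = -2
  a_7 = -1·-2 + 0·13 + 1·-8 + 2·5 = 4
  a_8 = -1·4 + 0·-2 + 1·13 + 2·-8 = -7
  a_9 = -1·-7 + 0·4 + 1·-2 + 2·13 = 31
  a_10 = -1·31 + 0·-7 + 1·4 + 2·-2 = -31
  a_11 = -1·-31 + 0·31 + 1·-7 + 2·4 = 32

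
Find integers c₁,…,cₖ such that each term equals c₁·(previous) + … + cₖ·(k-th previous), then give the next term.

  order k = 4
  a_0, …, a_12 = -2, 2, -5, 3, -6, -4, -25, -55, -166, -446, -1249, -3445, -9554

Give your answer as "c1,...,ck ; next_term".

2,2,0,1 ; -26444

  a_4 = 2·3 + 2·-5 + 0·2 + 1·-2 = -6
  a_5 = 2·-6 + 2·3 + 0·-5 + 1·2 = -4
  a_6 = 2·-4 + 2·-6 + 0·3 + 1·-5 = -25
  a_7 = 2·-25 + 2·-4 + 0·-6 + 1·3 = -55
  a_8 = 2·-55 + 2·-25 + 0·-4 + 1·-6 = -166
  a_9 = 2·-166 + 2·-55 + 0·-25 + 1·-4 = -446
  a_10 = 2·-446 + 2·-166 + 0·-55 + 1·-25 = -1249
  a_11 = 2·-1249 + 2·-446 + 0·-166 + 1·-55 = -3445
  a_12 = 2·-3445 + 2·-1249 + 0·-446 + 1·-166 = -9554
  a_13 = 2·-9554 + 2·-3445 + 0·-1249 + 1·-446 = -26444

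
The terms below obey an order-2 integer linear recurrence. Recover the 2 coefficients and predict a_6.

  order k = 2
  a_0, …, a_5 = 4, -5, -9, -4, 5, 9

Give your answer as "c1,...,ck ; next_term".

1,-1 ; 4

  a_2 = 1·-5 + -1·4 = -9
  a_3 = 1·-9 + -1·-5 = -4
  a_4 = 1·-4 + -1·-9 = 5
  a_5 = 1·5 + -1·-4 = 9
  a_6 = 1·9 + -1·5 = 4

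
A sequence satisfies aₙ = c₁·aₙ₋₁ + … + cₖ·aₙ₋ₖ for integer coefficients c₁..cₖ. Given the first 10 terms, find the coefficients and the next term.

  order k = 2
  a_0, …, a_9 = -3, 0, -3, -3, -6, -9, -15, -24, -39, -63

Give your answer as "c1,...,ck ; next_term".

1,1 ; -102

  a_2 = 1·0 + 1·-3 = -3
  a_3 = 1·-3 + 1·0 = -3
  a_4 = 1·-3 + 1·-3 = -6
  a_5 = 1·-6 + 1·-3 = -9
  a_6 = 1·-9 + 1·-6 = -15
  a_7 = 1·-15 + 1·-9 = -24
  a_8 = 1·-24 + 1·-15 = -39
  a_9 = 1·-39 + 1·-24 = -63
  a_10 = 1·-63 + 1·-39 = -102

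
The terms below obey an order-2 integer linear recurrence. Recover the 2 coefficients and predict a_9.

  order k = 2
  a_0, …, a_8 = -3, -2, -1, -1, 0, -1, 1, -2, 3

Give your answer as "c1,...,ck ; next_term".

-1,1 ; -5

  a_2 = -1·-2 + 1·-3 = -1
  a_3 = -1·-1 + 1·-2 = -1
  a_4 = -1·-1 + 1·-1 = 0
  a_5 = -1·0 + 1·-1 = -1
  a_6 = -1·-1 + 1·0 = 1
  a_7 = -1·1 + 1·-1 = -2
  a_8 = -1·-2 + 1·1 = 3
  a_9 = -1·3 + 1·-2 = -5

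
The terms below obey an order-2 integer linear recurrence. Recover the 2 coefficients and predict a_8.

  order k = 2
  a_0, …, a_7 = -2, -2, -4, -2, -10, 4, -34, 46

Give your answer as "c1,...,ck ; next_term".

  a_2 = -1·-2 + 3·-2 = -4
  a_3 = -1·-4 + 3·-2 = -2
  a_4 = -1·-2 + 3·-4 = -10
  a_5 = -1·-10 + 3·-2 = 4
  a_6 = -1·4 + 3·-10 = -34
  a_7 = -1·-34 + 3·4 = 46
  a_8 = -1·46 + 3·-34 = -148

-1,3 ; -148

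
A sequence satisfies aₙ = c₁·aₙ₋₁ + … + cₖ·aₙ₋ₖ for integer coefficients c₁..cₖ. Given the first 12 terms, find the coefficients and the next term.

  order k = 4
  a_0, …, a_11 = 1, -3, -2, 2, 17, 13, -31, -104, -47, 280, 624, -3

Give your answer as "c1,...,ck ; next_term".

1,-2,-3,2 ; -2185

  a_4 = 1·2 + -2·-2 + -3·-3 + 2·1 = 17
  a_5 = 1·17 + -2·2 + -3·-2 + 2·-3 = 13
  a_6 = 1·13 + -2·17 + -3·2 + 2·-2 = -31
  a_7 = 1·-31 + -2·13 + -3·17 + 2·2 = -104
  a_8 = 1·-104 + -2·-31 + -3·13 + 2·17 = -47
  a_9 = 1·-47 + -2·-104 + -3·-31 + 2·13 = 280
  a_10 = 1·280 + -2·-47 + -3·-104 + 2·-31 = 624
  a_11 = 1·624 + -2·280 + -3·-47 + 2·-104 = -3
  a_12 = 1·-3 + -2·624 + -3·280 + 2·-47 = -2185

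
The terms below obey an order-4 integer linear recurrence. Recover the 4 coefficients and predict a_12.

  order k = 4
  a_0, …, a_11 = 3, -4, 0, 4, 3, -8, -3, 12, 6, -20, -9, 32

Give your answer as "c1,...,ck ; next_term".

0,-1,0,1 ; 15

  a_4 = 0·4 + -1·0 + 0·-4 + 1·3 = 3
  a_5 = 0·3 + -1·4 + 0·0 + 1·-4 = -8
  a_6 = 0·-8 + -1·3 + 0·4 + 1·0 = -3
  a_7 = 0·-3 + -1·-8 + 0·3 + 1·4 = 12
  a_8 = 0·12 + -1·-3 + 0·-8 + 1·3 = 6
  a_9 = 0·6 + -1·12 + 0·-3 + 1·-8 = -20
  a_10 = 0·-20 + -1·6 + 0·12 + 1·-3 = -9
  a_11 = 0·-9 + -1·-20 + 0·6 + 1·12 = 32
  a_12 = 0·32 + -1·-9 + 0·-20 + 1·6 = 15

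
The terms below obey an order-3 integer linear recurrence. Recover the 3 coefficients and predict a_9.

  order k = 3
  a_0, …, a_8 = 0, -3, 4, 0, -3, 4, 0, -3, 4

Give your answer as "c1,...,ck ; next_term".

0,0,1 ; 0

  a_3 = 0·4 + 0·-3 + 1·0 = 0
  a_4 = 0·0 + 0·4 + 1·-3 = -3
  a_5 = 0·-3 + 0·0 + 1·4 = 4
  a_6 = 0·4 + 0·-3 + 1·0 = 0
  a_7 = 0·0 + 0·4 + 1·-3 = -3
  a_8 = 0·-3 + 0·0 + 1·4 = 4
  a_9 = 0·4 + 0·-3 + 1·0 = 0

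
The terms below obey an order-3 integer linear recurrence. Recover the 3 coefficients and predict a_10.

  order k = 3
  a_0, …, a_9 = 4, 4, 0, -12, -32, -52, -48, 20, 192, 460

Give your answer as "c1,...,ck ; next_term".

  a_3 = 2·0 + -1·4 + -2·4 = -12
  a_4 = 2·-12 + -1·0 + -2·4 = -32
  a_5 = 2·-32 + -1·-12 + -2·0 = -52
  a_6 = 2·-52 + -1·-32 + -2·-12 = -48
  a_7 = 2·-48 + -1·-52 + -2·-32 = 20
  a_8 = 2·20 + -1·-48 + -2·-52 = 192
  a_9 = 2·192 + -1·20 + -2·-48 = 460
  a_10 = 2·460 + -1·192 + -2·20 = 688

2,-1,-2 ; 688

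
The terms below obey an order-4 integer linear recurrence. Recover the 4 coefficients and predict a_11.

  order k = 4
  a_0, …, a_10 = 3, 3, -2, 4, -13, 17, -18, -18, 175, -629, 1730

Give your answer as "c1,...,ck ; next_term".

  a_4 = -3·4 + -1·-2 + 3·3 + -4·3 = -13
  a_5 = -3·-13 + -1·4 + 3·-2 + -4·3 = 17
  a_6 = -3·17 + -1·-13 + 3·4 + -4·-2 = -18
  a_7 = -3·-18 + -1·17 + 3·-13 + -4·4 = -18
  a_8 = -3·-18 + -1·-18 + 3·17 + -4·-13 = 175
  a_9 = -3·175 + -1·-18 + 3·-18 + -4·17 = -629
  a_10 = -3·-629 + -1·175 + 3·-18 + -4·-18 = 1730
  a_11 = -3·1730 + -1·-629 + 3·175 + -4·-18 = -3964

-3,-1,3,-4 ; -3964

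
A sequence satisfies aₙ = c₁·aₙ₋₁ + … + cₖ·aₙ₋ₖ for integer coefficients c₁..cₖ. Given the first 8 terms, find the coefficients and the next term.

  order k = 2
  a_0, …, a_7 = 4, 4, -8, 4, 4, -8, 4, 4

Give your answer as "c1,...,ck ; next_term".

  a_2 = -1·4 + -1·4 = -8
  a_3 = -1·-8 + -1·4 = 4
  a_4 = -1·4 + -1·-8 = 4
  a_5 = -1·4 + -1·4 = -8
  a_6 = -1·-8 + -1·4 = 4
  a_7 = -1·4 + -1·-8 = 4
  a_8 = -1·4 + -1·4 = -8

-1,-1 ; -8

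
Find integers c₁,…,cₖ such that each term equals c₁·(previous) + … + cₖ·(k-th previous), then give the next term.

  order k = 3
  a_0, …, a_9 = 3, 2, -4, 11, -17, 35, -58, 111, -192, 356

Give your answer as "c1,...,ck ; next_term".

-1,2,1 ; -629

  a_3 = -1·-4 + 2·2 + 1·3 = 11
  a_4 = -1·11 + 2·-4 + 1·2 = -17
  a_5 = -1·-17 + 2·11 + 1·-4 = 35
  a_6 = -1·35 + 2·-17 + 1·11 = -58
  a_7 = -1·-58 + 2·35 + 1·-17 = 111
  a_8 = -1·111 + 2·-58 + 1·35 = -192
  a_9 = -1·-192 + 2·111 + 1·-58 = 356
  a_10 = -1·356 + 2·-192 + 1·111 = -629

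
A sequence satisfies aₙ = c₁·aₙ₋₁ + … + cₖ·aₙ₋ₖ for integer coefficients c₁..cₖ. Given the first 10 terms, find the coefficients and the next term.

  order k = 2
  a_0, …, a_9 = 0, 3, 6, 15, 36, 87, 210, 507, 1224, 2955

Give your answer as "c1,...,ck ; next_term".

2,1 ; 7134

  a_2 = 2·3 + 1·0 = 6
  a_3 = 2·6 + 1·3 = 15
  a_4 = 2·15 + 1·6 = 36
  a_5 = 2·36 + 1·15 = 87
  a_6 = 2·87 + 1·36 = 210
  a_7 = 2·210 + 1·87 = 507
  a_8 = 2·507 + 1·210 = 1224
  a_9 = 2·1224 + 1·507 = 2955
  a_10 = 2·2955 + 1·1224 = 7134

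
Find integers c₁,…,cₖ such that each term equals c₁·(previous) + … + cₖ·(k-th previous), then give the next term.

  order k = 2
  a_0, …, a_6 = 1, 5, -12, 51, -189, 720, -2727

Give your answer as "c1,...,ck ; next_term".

-3,3 ; 10341

  a_2 = -3·5 + 3·1 = -12
  a_3 = -3·-12 + 3·5 = 51
  a_4 = -3·51 + 3·-12 = -189
  a_5 = -3·-189 + 3·51 = 720
  a_6 = -3·720 + 3·-189 = -2727
  a_7 = -3·-2727 + 3·720 = 10341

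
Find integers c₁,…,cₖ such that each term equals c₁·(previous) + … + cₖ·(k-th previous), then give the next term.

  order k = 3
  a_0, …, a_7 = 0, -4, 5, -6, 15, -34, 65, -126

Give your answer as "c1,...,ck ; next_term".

-2,-1,-2 ; 255

  a_3 = -2·5 + -1·-4 + -2·0 = -6
  a_4 = -2·-6 + -1·5 + -2·-4 = 15
  a_5 = -2·15 + -1·-6 + -2·5 = -34
  a_6 = -2·-34 + -1·15 + -2·-6 = 65
  a_7 = -2·65 + -1·-34 + -2·15 = -126
  a_8 = -2·-126 + -1·65 + -2·-34 = 255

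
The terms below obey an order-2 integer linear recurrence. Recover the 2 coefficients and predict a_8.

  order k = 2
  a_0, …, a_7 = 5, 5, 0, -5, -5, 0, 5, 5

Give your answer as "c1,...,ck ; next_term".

  a_2 = 1·5 + -1·5 = 0
  a_3 = 1·0 + -1·5 = -5
  a_4 = 1·-5 + -1·0 = -5
  a_5 = 1·-5 + -1·-5 = 0
  a_6 = 1·0 + -1·-5 = 5
  a_7 = 1·5 + -1·0 = 5
  a_8 = 1·5 + -1·5 = 0

1,-1 ; 0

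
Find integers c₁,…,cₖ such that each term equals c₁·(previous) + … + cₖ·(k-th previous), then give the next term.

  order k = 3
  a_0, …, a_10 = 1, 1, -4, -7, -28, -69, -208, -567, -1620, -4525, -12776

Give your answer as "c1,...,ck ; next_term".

  a_3 = 2·-4 + 3·1 + -2·1 = -7
  a_4 = 2·-7 + 3·-4 + -2·1 = -28
  a_5 = 2·-28 + 3·-7 + -2·-4 = -69
  a_6 = 2·-69 + 3·-28 + -2·-7 = -208
  a_7 = 2·-208 + 3·-69 + -2·-28 = -567
  a_8 = 2·-567 + 3·-208 + -2·-69 = -1620
  a_9 = 2·-1620 + 3·-567 + -2·-208 = -4525
  a_10 = 2·-4525 + 3·-1620 + -2·-567 = -12776
  a_11 = 2·-12776 + 3·-4525 + -2·-1620 = -35887

2,3,-2 ; -35887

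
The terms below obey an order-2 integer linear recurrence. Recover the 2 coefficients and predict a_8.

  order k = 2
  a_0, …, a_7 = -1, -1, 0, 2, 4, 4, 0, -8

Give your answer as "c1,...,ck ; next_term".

2,-2 ; -16

  a_2 = 2·-1 + -2·-1 = 0
  a_3 = 2·0 + -2·-1 = 2
  a_4 = 2·2 + -2·0 = 4
  a_5 = 2·4 + -2·2 = 4
  a_6 = 2·4 + -2·4 = 0
  a_7 = 2·0 + -2·4 = -8
  a_8 = 2·-8 + -2·0 = -16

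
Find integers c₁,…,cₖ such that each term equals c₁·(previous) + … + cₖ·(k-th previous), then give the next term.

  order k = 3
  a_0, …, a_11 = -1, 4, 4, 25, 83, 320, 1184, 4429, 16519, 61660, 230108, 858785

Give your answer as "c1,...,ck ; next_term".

  a_3 = 3·4 + 3·4 + -1·-1 = 25
  a_4 = 3·25 + 3·4 + -1·4 = 83
  a_5 = 3·83 + 3·25 + -1·4 = 320
  a_6 = 3·320 + 3·83 + -1·25 = 1184
  a_7 = 3·1184 + 3·320 + -1·83 = 4429
  a_8 = 3·4429 + 3·1184 + -1·320 = 16519
  a_9 = 3·16519 + 3·4429 + -1·1184 = 61660
  a_10 = 3·61660 + 3·16519 + -1·4429 = 230108
  a_11 = 3·230108 + 3·61660 + -1·16519 = 858785
  a_12 = 3·858785 + 3·230108 + -1·61660 = 3205019

3,3,-1 ; 3205019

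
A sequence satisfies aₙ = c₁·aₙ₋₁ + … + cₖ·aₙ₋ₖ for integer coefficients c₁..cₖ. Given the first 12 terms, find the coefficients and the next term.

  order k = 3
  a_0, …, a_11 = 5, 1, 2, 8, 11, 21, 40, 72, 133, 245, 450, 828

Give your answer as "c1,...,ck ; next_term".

  a_3 = 1·2 + 1·1 + 1·5 = 8
  a_4 = 1·8 + 1·2 + 1·1 = 11
  a_5 = 1·11 + 1·8 + 1·2 = 21
  a_6 = 1·21 + 1·11 + 1·8 = 40
  a_7 = 1·40 + 1·21 + 1·11 = 72
  a_8 = 1·72 + 1·40 + 1·21 = 133
  a_9 = 1·133 + 1·72 + 1·40 = 245
  a_10 = 1·245 + 1·133 + 1·72 = 450
  a_11 = 1·450 + 1·245 + 1·133 = 828
  a_12 = 1·828 + 1·450 + 1·245 = 1523

1,1,1 ; 1523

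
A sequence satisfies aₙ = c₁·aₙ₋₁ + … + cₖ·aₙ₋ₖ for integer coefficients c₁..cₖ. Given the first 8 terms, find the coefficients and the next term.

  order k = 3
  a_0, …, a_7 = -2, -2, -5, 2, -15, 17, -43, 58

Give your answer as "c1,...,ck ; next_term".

  a_3 = -2·-5 + 1·-2 + 3·-2 = 2
  a_4 = -2·2 + 1·-5 + 3·-2 = -15
  a_5 = -2·-15 + 1·2 + 3·-5 = 17
  a_6 = -2·17 + 1·-15 + 3·2 = -43
  a_7 = -2·-43 + 1·17 + 3·-15 = 58
  a_8 = -2·58 + 1·-43 + 3·17 = -108

-2,1,3 ; -108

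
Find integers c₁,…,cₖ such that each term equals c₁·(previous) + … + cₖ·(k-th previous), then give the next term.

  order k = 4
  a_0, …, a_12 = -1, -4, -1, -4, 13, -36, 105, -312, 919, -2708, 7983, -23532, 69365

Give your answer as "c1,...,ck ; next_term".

-2,2,-2,1 ; -204468

  a_4 = -2·-4 + 2·-1 + -2·-4 + 1·-1 = 13
  a_5 = -2·13 + 2·-4 + -2·-1 + 1·-4 = -36
  a_6 = -2·-36 + 2·13 + -2·-4 + 1·-1 = 105
  a_7 = -2·105 + 2·-36 + -2·13 + 1·-4 = -312
  a_8 = -2·-312 + 2·105 + -2·-36 + 1·13 = 919
  a_9 = -2·919 + 2·-312 + -2·105 + 1·-36 = -2708
  a_10 = -2·-2708 + 2·919 + -2·-312 + 1·105 = 7983
  a_11 = -2·7983 + 2·-2708 + -2·919 + 1·-312 = -23532
  a_12 = -2·-23532 + 2·7983 + -2·-2708 + 1·919 = 69365
  a_13 = -2·69365 + 2·-23532 + -2·7983 + 1·-2708 = -204468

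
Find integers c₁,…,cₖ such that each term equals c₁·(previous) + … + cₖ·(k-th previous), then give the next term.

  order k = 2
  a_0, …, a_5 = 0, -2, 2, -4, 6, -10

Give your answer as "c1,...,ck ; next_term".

  a_2 = -1·-2 + 1·0 = 2
  a_3 = -1·2 + 1·-2 = -4
  a_4 = -1·-4 + 1·2 = 6
  a_5 = -1·6 + 1·-4 = -10
  a_6 = -1·-10 + 1·6 = 16

-1,1 ; 16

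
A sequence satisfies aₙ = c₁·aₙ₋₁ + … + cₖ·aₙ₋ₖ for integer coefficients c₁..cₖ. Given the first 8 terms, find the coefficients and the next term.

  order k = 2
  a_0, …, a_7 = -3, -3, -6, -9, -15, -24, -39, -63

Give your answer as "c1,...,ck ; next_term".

  a_2 = 1·-3 + 1·-3 = -6
  a_3 = 1·-6 + 1·-3 = -9
  a_4 = 1·-9 + 1·-6 = -15
  a_5 = 1·-15 + 1·-9 = -24
  a_6 = 1·-24 + 1·-15 = -39
  a_7 = 1·-39 + 1·-24 = -63
  a_8 = 1·-63 + 1·-39 = -102

1,1 ; -102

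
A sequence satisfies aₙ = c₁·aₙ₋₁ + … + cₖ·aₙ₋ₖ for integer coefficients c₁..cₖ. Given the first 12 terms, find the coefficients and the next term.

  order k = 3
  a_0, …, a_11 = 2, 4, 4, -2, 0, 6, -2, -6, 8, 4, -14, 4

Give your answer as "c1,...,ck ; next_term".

0,-1,1 ; 18

  a_3 = 0·4 + -1·4 + 1·2 = -2
  a_4 = 0·-2 + -1·4 + 1·4 = 0
  a_5 = 0·0 + -1·-2 + 1·4 = 6
  a_6 = 0·6 + -1·0 + 1·-2 = -2
  a_7 = 0·-2 + -1·6 + 1·0 = -6
  a_8 = 0·-6 + -1·-2 + 1·6 = 8
  a_9 = 0·8 + -1·-6 + 1·-2 = 4
  a_10 = 0·4 + -1·8 + 1·-6 = -14
  a_11 = 0·-14 + -1·4 + 1·8 = 4
  a_12 = 0·4 + -1·-14 + 1·4 = 18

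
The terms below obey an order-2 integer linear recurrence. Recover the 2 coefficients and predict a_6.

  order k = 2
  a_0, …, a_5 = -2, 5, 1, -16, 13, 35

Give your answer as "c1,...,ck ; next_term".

-1,-3 ; -74

  a_2 = -1·5 + -3·-2 = 1
  a_3 = -1·1 + -3·5 = -16
  a_4 = -1·-16 + -3·1 = 13
  a_5 = -1·13 + -3·-16 = 35
  a_6 = -1·35 + -3·13 = -74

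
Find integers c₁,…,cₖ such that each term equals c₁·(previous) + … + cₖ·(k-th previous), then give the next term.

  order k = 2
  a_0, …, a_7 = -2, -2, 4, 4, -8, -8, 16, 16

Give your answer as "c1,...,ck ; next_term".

0,-2 ; -32

  a_2 = 0·-2 + -2·-2 = 4
  a_3 = 0·4 + -2·-2 = 4
  a_4 = 0·4 + -2·4 = -8
  a_5 = 0·-8 + -2·4 = -8
  a_6 = 0·-8 + -2·-8 = 16
  a_7 = 0·16 + -2·-8 = 16
  a_8 = 0·16 + -2·16 = -32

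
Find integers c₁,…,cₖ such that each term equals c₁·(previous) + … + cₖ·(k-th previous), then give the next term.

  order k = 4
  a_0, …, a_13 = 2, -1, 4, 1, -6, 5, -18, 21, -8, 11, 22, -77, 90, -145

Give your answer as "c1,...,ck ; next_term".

  a_4 = -1·1 + 0·4 + -1·-1 + -3·2 = -6
  a_5 = -1·-6 + 0·1 + -1·4 + -3·-1 = 5
  a_6 = -1·5 + 0·-6 + -1·1 + -3·4 = -18
  a_7 = -1·-18 + 0·5 + -1·-6 + -3·1 = 21
  a_8 = -1·21 + 0·-18 + -1·5 + -3·-6 = -8
  a_9 = -1·-8 + 0·21 + -1·-18 + -3·5 = 11
  a_10 = -1·11 + 0·-8 + -1·21 + -3·-18 = 22
  a_11 = -1·22 + 0·11 + -1·-8 + -3·21 = -77
  a_12 = -1·-77 + 0·22 + -1·11 + -3·-8 = 90
  a_13 = -1·90 + 0·-77 + -1·22 + -3·11 = -145
  a_14 = -1·-145 + 0·90 + -1·-77 + -3·22 = 156

-1,0,-1,-3 ; 156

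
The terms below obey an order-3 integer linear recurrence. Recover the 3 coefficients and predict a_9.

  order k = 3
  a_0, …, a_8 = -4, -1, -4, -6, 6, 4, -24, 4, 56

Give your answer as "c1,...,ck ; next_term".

0,-2,2 ; -56

  a_3 = 0·-4 + -2·-1 + 2·-4 = -6
  a_4 = 0·-6 + -2·-4 + 2·-1 = 6
  a_5 = 0·6 + -2·-6 + 2·-4 = 4
  a_6 = 0·4 + -2·6 + 2·-6 = -24
  a_7 = 0·-24 + -2·4 + 2·6 = 4
  a_8 = 0·4 + -2·-24 + 2·4 = 56
  a_9 = 0·56 + -2·4 + 2·-24 = -56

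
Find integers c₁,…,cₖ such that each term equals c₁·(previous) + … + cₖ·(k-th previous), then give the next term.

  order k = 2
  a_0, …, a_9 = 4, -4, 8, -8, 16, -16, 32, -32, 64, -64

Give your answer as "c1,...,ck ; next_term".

0,2 ; 128

  a_2 = 0·-4 + 2·4 = 8
  a_3 = 0·8 + 2·-4 = -8
  a_4 = 0·-8 + 2·8 = 16
  a_5 = 0·16 + 2·-8 = -16
  a_6 = 0·-16 + 2·16 = 32
  a_7 = 0·32 + 2·-16 = -32
  a_8 = 0·-32 + 2·32 = 64
  a_9 = 0·64 + 2·-32 = -64
  a_10 = 0·-64 + 2·64 = 128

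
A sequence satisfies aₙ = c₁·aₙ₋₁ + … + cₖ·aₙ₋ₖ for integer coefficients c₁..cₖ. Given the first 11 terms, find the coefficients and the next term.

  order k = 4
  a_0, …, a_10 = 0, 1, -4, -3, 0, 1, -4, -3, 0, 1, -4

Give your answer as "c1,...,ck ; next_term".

0,0,0,1 ; -3

  a_4 = 0·-3 + 0·-4 + 0·1 + 1·0 = 0
  a_5 = 0·0 + 0·-3 + 0·-4 + 1·1 = 1
  a_6 = 0·1 + 0·0 + 0·-3 + 1·-4 = -4
  a_7 = 0·-4 + 0·1 + 0·0 + 1·-3 = -3
  a_8 = 0·-3 + 0·-4 + 0·1 + 1·0 = 0
  a_9 = 0·0 + 0·-3 + 0·-4 + 1·1 = 1
  a_10 = 0·1 + 0·0 + 0·-3 + 1·-4 = -4
  a_11 = 0·-4 + 0·1 + 0·0 + 1·-3 = -3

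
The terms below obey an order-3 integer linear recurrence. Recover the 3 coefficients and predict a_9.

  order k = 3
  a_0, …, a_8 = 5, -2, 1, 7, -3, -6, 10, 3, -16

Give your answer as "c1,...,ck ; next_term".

  a_3 = 0·1 + -1·-2 + 1·5 = 7
  a_4 = 0·7 + -1·1 + 1·-2 = -3
  a_5 = 0·-3 + -1·7 + 1·1 = -6
  a_6 = 0·-6 + -1·-3 + 1·7 = 10
  a_7 = 0·10 + -1·-6 + 1·-3 = 3
  a_8 = 0·3 + -1·10 + 1·-6 = -16
  a_9 = 0·-16 + -1·3 + 1·10 = 7

0,-1,1 ; 7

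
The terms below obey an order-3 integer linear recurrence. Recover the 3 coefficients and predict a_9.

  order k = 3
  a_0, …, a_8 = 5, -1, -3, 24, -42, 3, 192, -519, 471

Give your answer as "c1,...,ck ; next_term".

-2,-3,3 ; 1191

  a_3 = -2·-3 + -3·-1 + 3·5 = 24
  a_4 = -2·24 + -3·-3 + 3·-1 = -42
  a_5 = -2·-42 + -3·24 + 3·-3 = 3
  a_6 = -2·3 + -3·-42 + 3·24 = 192
  a_7 = -2·192 + -3·3 + 3·-42 = -519
  a_8 = -2·-519 + -3·192 + 3·3 = 471
  a_9 = -2·471 + -3·-519 + 3·192 = 1191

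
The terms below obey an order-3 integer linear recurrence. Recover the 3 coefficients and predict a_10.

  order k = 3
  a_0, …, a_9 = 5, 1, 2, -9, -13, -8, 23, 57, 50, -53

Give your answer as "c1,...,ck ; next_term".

1,-1,-2 ; -217

  a_3 = 1·2 + -1·1 + -2·5 = -9
  a_4 = 1·-9 + -1·2 + -2·1 = -13
  a_5 = 1·-13 + -1·-9 + -2·2 = -8
  a_6 = 1·-8 + -1·-13 + -2·-9 = 23
  a_7 = 1·23 + -1·-8 + -2·-13 = 57
  a_8 = 1·57 + -1·23 + -2·-8 = 50
  a_9 = 1·50 + -1·57 + -2·23 = -53
  a_10 = 1·-53 + -1·50 + -2·57 = -217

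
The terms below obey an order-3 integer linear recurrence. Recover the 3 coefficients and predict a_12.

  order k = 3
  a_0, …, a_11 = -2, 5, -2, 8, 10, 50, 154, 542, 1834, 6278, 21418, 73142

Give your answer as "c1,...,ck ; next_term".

  a_3 = 3·-2 + 2·5 + -2·-2 = 8
  a_4 = 3·8 + 2·-2 + -2·5 = 10
  a_5 = 3·10 + 2·8 + -2·-2 = 50
  a_6 = 3·50 + 2·10 + -2·8 = 154
  a_7 = 3·154 + 2·50 + -2·10 = 542
  a_8 = 3·542 + 2·154 + -2·50 = 1834
  a_9 = 3·1834 + 2·542 + -2·154 = 6278
  a_10 = 3·6278 + 2·1834 + -2·542 = 21418
  a_11 = 3·21418 + 2·6278 + -2·1834 = 73142
  a_12 = 3·73142 + 2·21418 + -2·6278 = 249706

3,2,-2 ; 249706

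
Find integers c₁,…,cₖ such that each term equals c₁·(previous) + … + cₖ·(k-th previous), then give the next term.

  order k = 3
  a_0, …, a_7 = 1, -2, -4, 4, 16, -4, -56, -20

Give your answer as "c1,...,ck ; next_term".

0,-3,-2 ; 176

  a_3 = 0·-4 + -3·-2 + -2·1 = 4
  a_4 = 0·4 + -3·-4 + -2·-2 = 16
  a_5 = 0·16 + -3·4 + -2·-4 = -4
  a_6 = 0·-4 + -3·16 + -2·4 = -56
  a_7 = 0·-56 + -3·-4 + -2·16 = -20
  a_8 = 0·-20 + -3·-56 + -2·-4 = 176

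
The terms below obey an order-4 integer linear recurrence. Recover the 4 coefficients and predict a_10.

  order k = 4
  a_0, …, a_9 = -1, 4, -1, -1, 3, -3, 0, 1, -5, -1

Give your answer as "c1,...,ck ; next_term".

1,1,1,-1 ; -5

  a_4 = 1·-1 + 1·-1 + 1·4 + -1·-1 = 3
  a_5 = 1·3 + 1·-1 + 1·-1 + -1·4 = -3
  a_6 = 1·-3 + 1·3 + 1·-1 + -1·-1 = 0
  a_7 = 1·0 + 1·-3 + 1·3 + -1·-1 = 1
  a_8 = 1·1 + 1·0 + 1·-3 + -1·3 = -5
  a_9 = 1·-5 + 1·1 + 1·0 + -1·-3 = -1
  a_10 = 1·-1 + 1·-5 + 1·1 + -1·0 = -5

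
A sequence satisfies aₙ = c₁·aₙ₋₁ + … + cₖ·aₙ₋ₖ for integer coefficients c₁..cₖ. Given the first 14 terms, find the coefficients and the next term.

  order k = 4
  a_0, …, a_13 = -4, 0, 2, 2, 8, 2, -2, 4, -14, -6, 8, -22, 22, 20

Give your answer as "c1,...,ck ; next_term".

0,0,1,-2 ; -38

  a_4 = 0·2 + 0·2 + 1·0 + -2·-4 = 8
  a_5 = 0·8 + 0·2 + 1·2 + -2·0 = 2
  a_6 = 0·2 + 0·8 + 1·2 + -2·2 = -2
  a_7 = 0·-2 + 0·2 + 1·8 + -2·2 = 4
  a_8 = 0·4 + 0·-2 + 1·2 + -2·8 = -14
  a_9 = 0·-14 + 0·4 + 1·-2 + -2·2 = -6
  a_10 = 0·-6 + 0·-14 + 1·4 + -2·-2 = 8
  a_11 = 0·8 + 0·-6 + 1·-14 + -2·4 = -22
  a_12 = 0·-22 + 0·8 + 1·-6 + -2·-14 = 22
  a_13 = 0·22 + 0·-22 + 1·8 + -2·-6 = 20
  a_14 = 0·20 + 0·22 + 1·-22 + -2·8 = -38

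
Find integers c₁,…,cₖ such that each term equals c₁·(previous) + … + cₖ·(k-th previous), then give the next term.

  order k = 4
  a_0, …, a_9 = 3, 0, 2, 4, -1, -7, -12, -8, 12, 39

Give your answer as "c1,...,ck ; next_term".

  a_4 = 1·4 + -1·2 + -1·0 + -1·3 = -1
  a_5 = 1·-1 + -1·4 + -1·2 + -1·0 = -7
  a_6 = 1·-7 + -1·-1 + -1·4 + -1·2 = -12
  a_7 = 1·-12 + -1·-7 + -1·-1 + -1·4 = -8
  a_8 = 1·-8 + -1·-12 + -1·-7 + -1·-1 = 12
  a_9 = 1·12 + -1·-8 + -1·-12 + -1·-7 = 39
  a_10 = 1·39 + -1·12 + -1·-8 + -1·-12 = 47

1,-1,-1,-1 ; 47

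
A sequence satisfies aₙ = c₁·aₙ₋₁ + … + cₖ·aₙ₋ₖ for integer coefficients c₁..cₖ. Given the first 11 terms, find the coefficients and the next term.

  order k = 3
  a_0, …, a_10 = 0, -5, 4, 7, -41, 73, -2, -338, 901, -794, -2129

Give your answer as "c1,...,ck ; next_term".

-2,-3,3 ; 9343

  a_3 = -2·4 + -3·-5 + 3·0 = 7
  a_4 = -2·7 + -3·4 + 3·-5 = -41
  a_5 = -2·-41 + -3·7 + 3·4 = 73
  a_6 = -2·73 + -3·-41 + 3·7 = -2
  a_7 = -2·-2 + -3·73 + 3·-41 = -338
  a_8 = -2·-338 + -3·-2 + 3·73 = 901
  a_9 = -2·901 + -3·-338 + 3·-2 = -794
  a_10 = -2·-794 + -3·901 + 3·-338 = -2129
  a_11 = -2·-2129 + -3·-794 + 3·901 = 9343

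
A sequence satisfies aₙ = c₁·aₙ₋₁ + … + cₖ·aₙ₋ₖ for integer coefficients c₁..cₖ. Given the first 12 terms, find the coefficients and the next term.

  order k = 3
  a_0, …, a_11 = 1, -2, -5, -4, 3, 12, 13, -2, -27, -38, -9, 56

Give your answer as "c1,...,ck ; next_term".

  a_3 = 1·-5 + -1·-2 + -1·1 = -4
  a_4 = 1·-4 + -1·-5 + -1·-2 = 3
  a_5 = 1·3 + -1·-4 + -1·-5 = 12
  a_6 = 1·12 + -1·3 + -1·-4 = 13
  a_7 = 1·13 + -1·12 + -1·3 = -2
  a_8 = 1·-2 + -1·13 + -1·12 = -27
  a_9 = 1·-27 + -1·-2 + -1·13 = -38
  a_10 = 1·-38 + -1·-27 + -1·-2 = -9
  a_11 = 1·-9 + -1·-38 + -1·-27 = 56
  a_12 = 1·56 + -1·-9 + -1·-38 = 103

1,-1,-1 ; 103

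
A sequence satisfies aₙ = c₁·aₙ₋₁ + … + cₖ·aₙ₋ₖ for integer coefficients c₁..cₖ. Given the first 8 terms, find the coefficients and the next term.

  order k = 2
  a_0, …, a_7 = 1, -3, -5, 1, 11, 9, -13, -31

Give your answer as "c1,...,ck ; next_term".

1,-2 ; -5

  a_2 = 1·-3 + -2·1 = -5
  a_3 = 1·-5 + -2·-3 = 1
  a_4 = 1·1 + -2·-5 = 11
  a_5 = 1·11 + -2·1 = 9
  a_6 = 1·9 + -2·11 = -13
  a_7 = 1·-13 + -2·9 = -31
  a_8 = 1·-31 + -2·-13 = -5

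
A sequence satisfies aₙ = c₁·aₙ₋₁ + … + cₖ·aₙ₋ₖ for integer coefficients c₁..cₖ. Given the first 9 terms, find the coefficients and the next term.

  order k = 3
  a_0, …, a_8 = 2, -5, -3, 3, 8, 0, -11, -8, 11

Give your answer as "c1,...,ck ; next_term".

  a_3 = 0·-3 + -1·-5 + -1·2 = 3
  a_4 = 0·3 + -1·-3 + -1·-5 = 8
  a_5 = 0·8 + -1·3 + -1·-3 = 0
  a_6 = 0·0 + -1·8 + -1·3 = -11
  a_7 = 0·-11 + -1·0 + -1·8 = -8
  a_8 = 0·-8 + -1·-11 + -1·0 = 11
  a_9 = 0·11 + -1·-8 + -1·-11 = 19

0,-1,-1 ; 19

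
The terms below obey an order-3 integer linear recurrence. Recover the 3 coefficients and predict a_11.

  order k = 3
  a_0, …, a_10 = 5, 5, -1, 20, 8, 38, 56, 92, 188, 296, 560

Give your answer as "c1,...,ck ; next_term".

0,2,2 ; 968

  a_3 = 0·-1 + 2·5 + 2·5 = 20
  a_4 = 0·20 + 2·-1 + 2·5 = 8
  a_5 = 0·8 + 2·20 + 2·-1 = 38
  a_6 = 0·38 + 2·8 + 2·20 = 56
  a_7 = 0·56 + 2·38 + 2·8 = 92
  a_8 = 0·92 + 2·56 + 2·38 = 188
  a_9 = 0·188 + 2·92 + 2·56 = 296
  a_10 = 0·296 + 2·188 + 2·92 = 560
  a_11 = 0·560 + 2·296 + 2·188 = 968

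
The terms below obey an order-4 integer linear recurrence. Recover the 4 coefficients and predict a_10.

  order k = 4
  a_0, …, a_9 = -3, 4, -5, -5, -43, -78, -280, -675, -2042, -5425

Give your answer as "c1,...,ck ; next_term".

  a_4 = 2·-5 + 3·-5 + -3·4 + 2·-3 = -43
  a_5 = 2·-43 + 3·-5 + -3·-5 + 2·4 = -78
  a_6 = 2·-78 + 3·-43 + -3·-5 + 2·-5 = -280
  a_7 = 2·-280 + 3·-78 + -3·-43 + 2·-5 = -675
  a_8 = 2·-675 + 3·-280 + -3·-78 + 2·-43 = -2042
  a_9 = 2·-2042 + 3·-675 + -3·-280 + 2·-78 = -5425
  a_10 = 2·-5425 + 3·-2042 + -3·-675 + 2·-280 = -15511

2,3,-3,2 ; -15511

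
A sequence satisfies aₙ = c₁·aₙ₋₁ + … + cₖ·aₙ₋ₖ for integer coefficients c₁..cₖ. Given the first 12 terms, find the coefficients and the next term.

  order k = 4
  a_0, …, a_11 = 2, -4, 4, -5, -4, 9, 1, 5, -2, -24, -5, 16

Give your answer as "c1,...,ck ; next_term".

  a_4 = 0·-5 + -1·4 + -1·-4 + -2·2 = -4
  a_5 = 0·-4 + -1·-5 + -1·4 + -2·-4 = 9
  a_6 = 0·9 + -1·-4 + -1·-5 + -2·4 = 1
  a_7 = 0·1 + -1·9 + -1·-4 + -2·-5 = 5
  a_8 = 0·5 + -1·1 + -1·9 + -2·-4 = -2
  a_9 = 0·-2 + -1·5 + -1·1 + -2·9 = -24
  a_10 = 0·-24 + -1·-2 + -1·5 + -2·1 = -5
  a_11 = 0·-5 + -1·-24 + -1·-2 + -2·5 = 16
  a_12 = 0·16 + -1·-5 + -1·-24 + -2·-2 = 33

0,-1,-1,-2 ; 33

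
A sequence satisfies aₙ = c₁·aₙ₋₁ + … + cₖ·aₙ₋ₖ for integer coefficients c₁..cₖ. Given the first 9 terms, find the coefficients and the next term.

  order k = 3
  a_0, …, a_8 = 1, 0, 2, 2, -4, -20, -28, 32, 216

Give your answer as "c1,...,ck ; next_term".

  a_3 = 2·2 + -4·0 + -2·1 = 2
  a_4 = 2·2 + -4·2 + -2·0 = -4
  a_5 = 2·-4 + -4·2 + -2·2 = -20
  a_6 = 2·-20 + -4·-4 + -2·2 = -28
  a_7 = 2·-28 + -4·-20 + -2·-4 = 32
  a_8 = 2·32 + -4·-28 + -2·-20 = 216
  a_9 = 2·216 + -4·32 + -2·-28 = 360

2,-4,-2 ; 360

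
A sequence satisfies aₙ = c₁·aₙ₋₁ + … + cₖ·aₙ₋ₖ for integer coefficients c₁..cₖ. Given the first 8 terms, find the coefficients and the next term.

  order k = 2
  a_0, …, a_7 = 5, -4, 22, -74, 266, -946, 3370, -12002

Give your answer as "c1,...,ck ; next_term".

  a_2 = -3·-4 + 2·5 = 22
  a_3 = -3·22 + 2·-4 = -74
  a_4 = -3·-74 + 2·22 = 266
  a_5 = -3·266 + 2·-74 = -946
  a_6 = -3·-946 + 2·266 = 3370
  a_7 = -3·3370 + 2·-946 = -12002
  a_8 = -3·-12002 + 2·3370 = 42746

-3,2 ; 42746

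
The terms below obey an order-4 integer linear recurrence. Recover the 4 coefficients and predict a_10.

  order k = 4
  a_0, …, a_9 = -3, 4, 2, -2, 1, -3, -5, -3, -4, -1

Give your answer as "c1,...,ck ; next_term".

1,0,0,-1 ; 4

  a_4 = 1·-2 + 0·2 + 0·4 + -1·-3 = 1
  a_5 = 1·1 + 0·-2 + 0·2 + -1·4 = -3
  a_6 = 1·-3 + 0·1 + 0·-2 + -1·2 = -5
  a_7 = 1·-5 + 0·-3 + 0·1 + -1·-2 = -3
  a_8 = 1·-3 + 0·-5 + 0·-3 + -1·1 = -4
  a_9 = 1·-4 + 0·-3 + 0·-5 + -1·-3 = -1
  a_10 = 1·-1 + 0·-4 + 0·-3 + -1·-5 = 4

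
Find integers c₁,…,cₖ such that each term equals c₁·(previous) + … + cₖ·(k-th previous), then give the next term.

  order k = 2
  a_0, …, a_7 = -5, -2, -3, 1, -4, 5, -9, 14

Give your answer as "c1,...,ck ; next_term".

  a_2 = -1·-2 + 1·-5 = -3
  a_3 = -1·-3 + 1·-2 = 1
  a_4 = -1·1 + 1·-3 = -4
  a_5 = -1·-4 + 1·1 = 5
  a_6 = -1·5 + 1·-4 = -9
  a_7 = -1·-9 + 1·5 = 14
  a_8 = -1·14 + 1·-9 = -23

-1,1 ; -23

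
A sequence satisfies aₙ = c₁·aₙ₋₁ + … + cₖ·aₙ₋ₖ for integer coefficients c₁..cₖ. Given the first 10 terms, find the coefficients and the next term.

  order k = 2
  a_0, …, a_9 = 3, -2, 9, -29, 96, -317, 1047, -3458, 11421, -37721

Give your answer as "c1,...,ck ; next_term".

  a_2 = -3·-2 + 1·3 = 9
  a_3 = -3·9 + 1·-2 = -29
  a_4 = -3·-29 + 1·9 = 96
  a_5 = -3·96 + 1·-29 = -317
  a_6 = -3·-317 + 1·96 = 1047
  a_7 = -3·1047 + 1·-317 = -3458
  a_8 = -3·-3458 + 1·1047 = 11421
  a_9 = -3·11421 + 1·-3458 = -37721
  a_10 = -3·-37721 + 1·11421 = 124584

-3,1 ; 124584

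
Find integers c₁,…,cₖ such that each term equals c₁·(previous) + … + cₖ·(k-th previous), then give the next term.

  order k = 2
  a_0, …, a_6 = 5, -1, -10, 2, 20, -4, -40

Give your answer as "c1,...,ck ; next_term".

  a_2 = 0·-1 + -2·5 = -10
  a_3 = 0·-10 + -2·-1 = 2
  a_4 = 0·2 + -2·-10 = 20
  a_5 = 0·20 + -2·2 = -4
  a_6 = 0·-4 + -2·20 = -40
  a_7 = 0·-40 + -2·-4 = 8

0,-2 ; 8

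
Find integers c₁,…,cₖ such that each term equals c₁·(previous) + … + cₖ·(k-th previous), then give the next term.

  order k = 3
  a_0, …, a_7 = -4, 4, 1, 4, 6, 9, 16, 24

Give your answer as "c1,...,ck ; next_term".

  a_3 = 0·1 + 2·4 + 1·-4 = 4
  a_4 = 0·4 + 2·1 + 1·4 = 6
  a_5 = 0·6 + 2·4 + 1·1 = 9
  a_6 = 0·9 + 2·6 + 1·4 = 16
  a_7 = 0·16 + 2·9 + 1·6 = 24
  a_8 = 0·24 + 2·16 + 1·9 = 41

0,2,1 ; 41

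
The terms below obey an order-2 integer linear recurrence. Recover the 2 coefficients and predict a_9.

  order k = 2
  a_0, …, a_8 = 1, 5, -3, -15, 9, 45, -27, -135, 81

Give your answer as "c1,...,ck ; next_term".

0,-3 ; 405

  a_2 = 0·5 + -3·1 = -3
  a_3 = 0·-3 + -3·5 = -15
  a_4 = 0·-15 + -3·-3 = 9
  a_5 = 0·9 + -3·-15 = 45
  a_6 = 0·45 + -3·9 = -27
  a_7 = 0·-27 + -3·45 = -135
  a_8 = 0·-135 + -3·-27 = 81
  a_9 = 0·81 + -3·-135 = 405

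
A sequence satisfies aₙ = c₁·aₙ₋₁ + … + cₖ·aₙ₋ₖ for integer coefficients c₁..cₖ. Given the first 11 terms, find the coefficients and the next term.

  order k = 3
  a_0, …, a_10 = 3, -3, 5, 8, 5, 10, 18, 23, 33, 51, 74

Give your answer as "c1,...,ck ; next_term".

1,0,1 ; 107

  a_3 = 1·5 + 0·-3 + 1·3 = 8
  a_4 = 1·8 + 0·5 + 1·-3 = 5
  a_5 = 1·5 + 0·8 + 1·5 = 10
  a_6 = 1·10 + 0·5 + 1·8 = 18
  a_7 = 1·18 + 0·10 + 1·5 = 23
  a_8 = 1·23 + 0·18 + 1·10 = 33
  a_9 = 1·33 + 0·23 + 1·18 = 51
  a_10 = 1·51 + 0·33 + 1·23 = 74
  a_11 = 1·74 + 0·51 + 1·33 = 107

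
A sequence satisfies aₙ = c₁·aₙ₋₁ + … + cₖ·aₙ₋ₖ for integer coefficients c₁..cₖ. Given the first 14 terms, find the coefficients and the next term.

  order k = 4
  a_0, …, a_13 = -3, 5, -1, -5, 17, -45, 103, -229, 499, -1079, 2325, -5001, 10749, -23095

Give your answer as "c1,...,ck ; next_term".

-2,1,1,-1 ; 49613

  a_4 = -2·-5 + 1·-1 + 1·5 + -1·-3 = 17
  a_5 = -2·17 + 1·-5 + 1·-1 + -1·5 = -45
  a_6 = -2·-45 + 1·17 + 1·-5 + -1·-1 = 103
  a_7 = -2·103 + 1·-45 + 1·17 + -1·-5 = -229
  a_8 = -2·-229 + 1·103 + 1·-45 + -1·17 = 499
  a_9 = -2·499 + 1·-229 + 1·103 + -1·-45 = -1079
  a_10 = -2·-1079 + 1·499 + 1·-229 + -1·103 = 2325
  a_11 = -2·2325 + 1·-1079 + 1·499 + -1·-229 = -5001
  a_12 = -2·-5001 + 1·2325 + 1·-1079 + -1·499 = 10749
  a_13 = -2·10749 + 1·-5001 + 1·2325 + -1·-1079 = -23095
  a_14 = -2·-23095 + 1·10749 + 1·-5001 + -1·2325 = 49613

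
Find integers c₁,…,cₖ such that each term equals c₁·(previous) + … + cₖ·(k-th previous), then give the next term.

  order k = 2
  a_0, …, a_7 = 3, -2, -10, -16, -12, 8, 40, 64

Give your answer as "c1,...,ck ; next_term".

  a_2 = 2·-2 + -2·3 = -10
  a_3 = 2·-10 + -2·-2 = -16
  a_4 = 2·-16 + -2·-10 = -12
  a_5 = 2·-12 + -2·-16 = 8
  a_6 = 2·8 + -2·-12 = 40
  a_7 = 2·40 + -2·8 = 64
  a_8 = 2·64 + -2·40 = 48

2,-2 ; 48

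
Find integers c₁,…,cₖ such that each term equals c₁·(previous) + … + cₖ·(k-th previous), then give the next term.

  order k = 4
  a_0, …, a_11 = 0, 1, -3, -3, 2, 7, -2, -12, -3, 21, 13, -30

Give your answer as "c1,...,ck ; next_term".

  a_4 = 0·-3 + -1·-3 + -1·1 + 1·0 = 2
  a_5 = 0·2 + -1·-3 + -1·-3 + 1·1 = 7
  a_6 = 0·7 + -1·2 + -1·-3 + 1·-3 = -2
  a_7 = 0·-2 + -1·7 + -1·2 + 1·-3 = -12
  a_8 = 0·-12 + -1·-2 + -1·7 + 1·2 = -3
  a_9 = 0·-3 + -1·-12 + -1·-2 + 1·7 = 21
  a_10 = 0·21 + -1·-3 + -1·-12 + 1·-2 = 13
  a_11 = 0·13 + -1·21 + -1·-3 + 1·-12 = -30
  a_12 = 0·-30 + -1·13 + -1·21 + 1·-3 = -37

0,-1,-1,1 ; -37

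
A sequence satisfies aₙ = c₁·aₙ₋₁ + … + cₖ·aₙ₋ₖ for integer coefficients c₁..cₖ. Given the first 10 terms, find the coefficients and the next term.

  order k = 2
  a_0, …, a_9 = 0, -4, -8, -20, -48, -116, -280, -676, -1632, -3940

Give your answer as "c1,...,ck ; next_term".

  a_2 = 2·-4 + 1·0 = -8
  a_3 = 2·-8 + 1·-4 = -20
  a_4 = 2·-20 + 1·-8 = -48
  a_5 = 2·-48 + 1·-20 = -116
  a_6 = 2·-116 + 1·-48 = -280
  a_7 = 2·-280 + 1·-116 = -676
  a_8 = 2·-676 + 1·-280 = -1632
  a_9 = 2·-1632 + 1·-676 = -3940
  a_10 = 2·-3940 + 1·-1632 = -9512

2,1 ; -9512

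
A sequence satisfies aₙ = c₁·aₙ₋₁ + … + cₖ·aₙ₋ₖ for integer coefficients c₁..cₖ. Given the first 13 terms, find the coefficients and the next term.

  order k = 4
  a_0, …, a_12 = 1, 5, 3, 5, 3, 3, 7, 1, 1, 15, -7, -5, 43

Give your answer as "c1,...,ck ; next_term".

-1,-1,2,1 ; -37

  a_4 = -1·5 + -1·3 + 2·5 + 1·1 = 3
  a_5 = -1·3 + -1·5 + 2·3 + 1·5 = 3
  a_6 = -1·3 + -1·3 + 2·5 + 1·3 = 7
  a_7 = -1·7 + -1·3 + 2·3 + 1·5 = 1
  a_8 = -1·1 + -1·7 + 2·3 + 1·3 = 1
  a_9 = -1·1 + -1·1 + 2·7 + 1·3 = 15
  a_10 = -1·15 + -1·1 + 2·1 + 1·7 = -7
  a_11 = -1·-7 + -1·15 + 2·1 + 1·1 = -5
  a_12 = -1·-5 + -1·-7 + 2·15 + 1·1 = 43
  a_13 = -1·43 + -1·-5 + 2·-7 + 1·15 = -37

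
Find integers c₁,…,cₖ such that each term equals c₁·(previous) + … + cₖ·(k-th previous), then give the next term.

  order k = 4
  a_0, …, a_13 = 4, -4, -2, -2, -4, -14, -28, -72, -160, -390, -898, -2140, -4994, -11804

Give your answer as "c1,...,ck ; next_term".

  a_4 = 1·-2 + 3·-2 + 0·-4 + 1·4 = -4
  a_5 = 1·-4 + 3·-2 + 0·-2 + 1·-4 = -14
  a_6 = 1·-14 + 3·-4 + 0·-2 + 1·-2 = -28
  a_7 = 1·-28 + 3·-14 + 0·-4 + 1·-2 = -72
  a_8 = 1·-72 + 3·-28 + 0·-14 + 1·-4 = -160
  a_9 = 1·-160 + 3·-72 + 0·-28 + 1·-14 = -390
  a_10 = 1·-390 + 3·-160 + 0·-72 + 1·-28 = -898
  a_11 = 1·-898 + 3·-390 + 0·-160 + 1·-72 = -2140
  a_12 = 1·-2140 + 3·-898 + 0·-390 + 1·-160 = -4994
  a_13 = 1·-4994 + 3·-2140 + 0·-898 + 1·-390 = -11804
  a_14 = 1·-11804 + 3·-4994 + 0·-2140 + 1·-898 = -27684

1,3,0,1 ; -27684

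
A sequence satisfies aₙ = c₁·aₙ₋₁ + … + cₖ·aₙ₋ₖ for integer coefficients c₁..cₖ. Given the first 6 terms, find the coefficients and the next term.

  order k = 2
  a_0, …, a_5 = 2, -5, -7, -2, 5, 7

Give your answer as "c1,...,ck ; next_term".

1,-1 ; 2

  a_2 = 1·-5 + -1·2 = -7
  a_3 = 1·-7 + -1·-5 = -2
  a_4 = 1·-2 + -1·-7 = 5
  a_5 = 1·5 + -1·-2 = 7
  a_6 = 1·7 + -1·5 = 2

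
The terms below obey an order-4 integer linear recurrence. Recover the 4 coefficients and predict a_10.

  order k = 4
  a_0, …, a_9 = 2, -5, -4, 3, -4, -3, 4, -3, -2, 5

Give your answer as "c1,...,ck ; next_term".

1,0,1,-1 ; -2

  a_4 = 1·3 + 0·-4 + 1·-5 + -1·2 = -4
  a_5 = 1·-4 + 0·3 + 1·-4 + -1·-5 = -3
  a_6 = 1·-3 + 0·-4 + 1·3 + -1·-4 = 4
  a_7 = 1·4 + 0·-3 + 1·-4 + -1·3 = -3
  a_8 = 1·-3 + 0·4 + 1·-3 + -1·-4 = -2
  a_9 = 1·-2 + 0·-3 + 1·4 + -1·-3 = 5
  a_10 = 1·5 + 0·-2 + 1·-3 + -1·4 = -2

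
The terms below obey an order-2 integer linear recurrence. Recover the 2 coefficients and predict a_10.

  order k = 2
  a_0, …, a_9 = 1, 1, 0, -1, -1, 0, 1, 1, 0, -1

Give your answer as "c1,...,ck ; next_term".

1,-1 ; -1

  a_2 = 1·1 + -1·1 = 0
  a_3 = 1·0 + -1·1 = -1
  a_4 = 1·-1 + -1·0 = -1
  a_5 = 1·-1 + -1·-1 = 0
  a_6 = 1·0 + -1·-1 = 1
  a_7 = 1·1 + -1·0 = 1
  a_8 = 1·1 + -1·1 = 0
  a_9 = 1·0 + -1·1 = -1
  a_10 = 1·-1 + -1·0 = -1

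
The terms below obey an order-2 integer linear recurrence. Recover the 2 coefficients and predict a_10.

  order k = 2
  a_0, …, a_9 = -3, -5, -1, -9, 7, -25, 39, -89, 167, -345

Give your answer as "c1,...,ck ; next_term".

-1,2 ; 679

  a_2 = -1·-5 + 2·-3 = -1
  a_3 = -1·-1 + 2·-5 = -9
  a_4 = -1·-9 + 2·-1 = 7
  a_5 = -1·7 + 2·-9 = -25
  a_6 = -1·-25 + 2·7 = 39
  a_7 = -1·39 + 2·-25 = -89
  a_8 = -1·-89 + 2·39 = 167
  a_9 = -1·167 + 2·-89 = -345
  a_10 = -1·-345 + 2·167 = 679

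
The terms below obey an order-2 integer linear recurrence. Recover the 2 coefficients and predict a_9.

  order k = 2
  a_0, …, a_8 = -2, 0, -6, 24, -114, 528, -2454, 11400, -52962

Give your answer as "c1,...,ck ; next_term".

  a_2 = -4·0 + 3·-2 = -6
  a_3 = -4·-6 + 3·0 = 24
  a_4 = -4·24 + 3·-6 = -114
  a_5 = -4·-114 + 3·24 = 528
  a_6 = -4·528 + 3·-114 = -2454
  a_7 = -4·-2454 + 3·528 = 11400
  a_8 = -4·11400 + 3·-2454 = -52962
  a_9 = -4·-52962 + 3·11400 = 246048

-4,3 ; 246048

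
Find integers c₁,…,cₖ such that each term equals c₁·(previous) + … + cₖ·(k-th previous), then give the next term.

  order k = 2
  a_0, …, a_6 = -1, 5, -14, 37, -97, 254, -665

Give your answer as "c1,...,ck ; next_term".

-3,-1 ; 1741

  a_2 = -3·5 + -1·-1 = -14
  a_3 = -3·-14 + -1·5 = 37
  a_4 = -3·37 + -1·-14 = -97
  a_5 = -3·-97 + -1·37 = 254
  a_6 = -3·254 + -1·-97 = -665
  a_7 = -3·-665 + -1·254 = 1741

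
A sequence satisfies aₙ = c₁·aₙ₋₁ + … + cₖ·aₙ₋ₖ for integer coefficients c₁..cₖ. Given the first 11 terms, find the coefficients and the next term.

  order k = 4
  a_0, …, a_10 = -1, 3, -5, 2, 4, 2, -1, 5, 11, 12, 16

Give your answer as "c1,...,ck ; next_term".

  a_4 = 1·2 + 0·-5 + 1·3 + 1·-1 = 4
  a_5 = 1·4 + 0·2 + 1·-5 + 1·3 = 2
  a_6 = 1·2 + 0·4 + 1·2 + 1·-5 = -1
  a_7 = 1·-1 + 0·2 + 1·4 + 1·2 = 5
  a_8 = 1·5 + 0·-1 + 1·2 + 1·4 = 11
  a_9 = 1·11 + 0·5 + 1·-1 + 1·2 = 12
  a_10 = 1·12 + 0·11 + 1·5 + 1·-1 = 16
  a_11 = 1·16 + 0·12 + 1·11 + 1·5 = 32

1,0,1,1 ; 32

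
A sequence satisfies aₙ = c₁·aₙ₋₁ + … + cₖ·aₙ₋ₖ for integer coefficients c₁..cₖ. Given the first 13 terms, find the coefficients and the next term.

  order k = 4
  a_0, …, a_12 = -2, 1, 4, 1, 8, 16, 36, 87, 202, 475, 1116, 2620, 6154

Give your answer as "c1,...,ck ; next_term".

2,1,0,-1 ; 14453

  a_4 = 2·1 + 1·4 + 0·1 + -1·-2 = 8
  a_5 = 2·8 + 1·1 + 0·4 + -1·1 = 16
  a_6 = 2·16 + 1·8 + 0·1 + -1·4 = 36
  a_7 = 2·36 + 1·16 + 0·8 + -1·1 = 87
  a_8 = 2·87 + 1·36 + 0·16 + -1·8 = 202
  a_9 = 2·202 + 1·87 + 0·36 + -1·16 = 475
  a_10 = 2·475 + 1·202 + 0·87 + -1·36 = 1116
  a_11 = 2·1116 + 1·475 + 0·202 + -1·87 = 2620
  a_12 = 2·2620 + 1·1116 + 0·475 + -1·202 = 6154
  a_13 = 2·6154 + 1·2620 + 0·1116 + -1·475 = 14453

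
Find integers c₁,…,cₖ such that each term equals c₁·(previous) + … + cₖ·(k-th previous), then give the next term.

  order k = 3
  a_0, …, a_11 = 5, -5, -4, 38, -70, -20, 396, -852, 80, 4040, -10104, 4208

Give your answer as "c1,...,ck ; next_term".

-2,-4,2 ; 40080

  a_3 = -2·-4 + -4·-5 + 2·5 = 38
  a_4 = -2·38 + -4·-4 + 2·-5 = -70
  a_5 = -2·-70 + -4·38 + 2·-4 = -20
  a_6 = -2·-20 + -4·-70 + 2·38 = 396
  a_7 = -2·396 + -4·-20 + 2·-70 = -852
  a_8 = -2·-852 + -4·396 + 2·-20 = 80
  a_9 = -2·80 + -4·-852 + 2·396 = 4040
  a_10 = -2·4040 + -4·80 + 2·-852 = -10104
  a_11 = -2·-10104 + -4·4040 + 2·80 = 4208
  a_12 = -2·4208 + -4·-10104 + 2·4040 = 40080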